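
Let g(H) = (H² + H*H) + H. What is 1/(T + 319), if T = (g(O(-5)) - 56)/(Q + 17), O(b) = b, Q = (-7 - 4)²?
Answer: 138/44011 ≈ 0.0031356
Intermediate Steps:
Q = 121 (Q = (-11)² = 121)
g(H) = H + 2*H² (g(H) = (H² + H²) + H = 2*H² + H = H + 2*H²)
T = -11/138 (T = (-5*(1 + 2*(-5)) - 56)/(121 + 17) = (-5*(1 - 10) - 56)/138 = (-5*(-9) - 56)*(1/138) = (45 - 56)*(1/138) = -11*1/138 = -11/138 ≈ -0.079710)
1/(T + 319) = 1/(-11/138 + 319) = 1/(44011/138) = 138/44011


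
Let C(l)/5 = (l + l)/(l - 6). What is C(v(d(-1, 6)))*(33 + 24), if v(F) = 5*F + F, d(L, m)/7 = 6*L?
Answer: 23940/43 ≈ 556.74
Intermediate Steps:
d(L, m) = 42*L (d(L, m) = 7*(6*L) = 42*L)
v(F) = 6*F
C(l) = 10*l/(-6 + l) (C(l) = 5*((l + l)/(l - 6)) = 5*((2*l)/(-6 + l)) = 5*(2*l/(-6 + l)) = 10*l/(-6 + l))
C(v(d(-1, 6)))*(33 + 24) = (10*(6*(42*(-1)))/(-6 + 6*(42*(-1))))*(33 + 24) = (10*(6*(-42))/(-6 + 6*(-42)))*57 = (10*(-252)/(-6 - 252))*57 = (10*(-252)/(-258))*57 = (10*(-252)*(-1/258))*57 = (420/43)*57 = 23940/43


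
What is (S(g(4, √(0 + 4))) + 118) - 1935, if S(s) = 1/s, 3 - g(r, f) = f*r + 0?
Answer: -9086/5 ≈ -1817.2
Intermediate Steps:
g(r, f) = 3 - f*r (g(r, f) = 3 - (f*r + 0) = 3 - f*r)
(S(g(4, √(0 + 4))) + 118) - 1935 = (1/(3 - 1*√(0 + 4)*4) + 118) - 1935 = (1/(3 - 1*√4*4) + 118) - 1935 = (1/(3 - 1*2*4) + 118) - 1935 = (1/(3 - 8) + 118) - 1935 = (1/(-5) + 118) - 1935 = (-⅕ + 118) - 1935 = 589/5 - 1935 = -9086/5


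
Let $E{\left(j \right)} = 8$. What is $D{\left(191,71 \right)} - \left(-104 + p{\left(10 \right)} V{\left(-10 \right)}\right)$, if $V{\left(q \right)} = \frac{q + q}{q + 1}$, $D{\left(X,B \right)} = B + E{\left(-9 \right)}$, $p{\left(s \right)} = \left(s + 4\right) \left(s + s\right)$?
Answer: $- \frac{3953}{9} \approx -439.22$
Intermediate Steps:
$p{\left(s \right)} = 2 s \left(4 + s\right)$ ($p{\left(s \right)} = \left(4 + s\right) 2 s = 2 s \left(4 + s\right)$)
$D{\left(X,B \right)} = 8 + B$ ($D{\left(X,B \right)} = B + 8 = 8 + B$)
$V{\left(q \right)} = \frac{2 q}{1 + q}$
$D{\left(191,71 \right)} - \left(-104 + p{\left(10 \right)} V{\left(-10 \right)}\right) = \left(8 + 71\right) - \left(-104 + 2 \cdot 10 \left(4 + 10\right) 2 \left(-10\right) \frac{1}{1 - 10}\right) = 79 - \left(-104 + 2 \cdot 10 \cdot 14 \cdot 2 \left(-10\right) \frac{1}{-9}\right) = 79 - \left(-104 + 280 \cdot 2 \left(-10\right) \left(- \frac{1}{9}\right)\right) = 79 - \left(-104 + 280 \cdot \frac{20}{9}\right) = 79 - \left(-104 + \frac{5600}{9}\right) = 79 - \frac{4664}{9} = - \frac{3953}{9}$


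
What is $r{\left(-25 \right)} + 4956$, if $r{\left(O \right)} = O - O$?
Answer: $4956$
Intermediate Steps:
$r{\left(O \right)} = 0$
$r{\left(-25 \right)} + 4956 = 0 + 4956 = 4956$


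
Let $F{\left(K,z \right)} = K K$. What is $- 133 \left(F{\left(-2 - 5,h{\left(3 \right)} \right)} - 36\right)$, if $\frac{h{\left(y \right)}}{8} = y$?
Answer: $-1729$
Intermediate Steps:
$h{\left(y \right)} = 8 y$
$F{\left(K,z \right)} = K^{2}$
$- 133 \left(F{\left(-2 - 5,h{\left(3 \right)} \right)} - 36\right) = - 133 \left(\left(-2 - 5\right)^{2} - 36\right) = - 133 \left(\left(-7\right)^{2} - 36\right) = - 133 \left(49 - 36\right) = \left(-133\right) 13 = -1729$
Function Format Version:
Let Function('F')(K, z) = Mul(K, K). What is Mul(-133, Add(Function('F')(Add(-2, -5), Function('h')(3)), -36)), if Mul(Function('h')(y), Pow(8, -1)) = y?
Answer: -1729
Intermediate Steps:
Function('h')(y) = Mul(8, y)
Function('F')(K, z) = Pow(K, 2)
Mul(-133, Add(Function('F')(Add(-2, -5), Function('h')(3)), -36)) = Mul(-133, Add(Pow(Add(-2, -5), 2), -36)) = Mul(-133, Add(Pow(-7, 2), -36)) = Mul(-133, Add(49, -36)) = Mul(-133, 13) = -1729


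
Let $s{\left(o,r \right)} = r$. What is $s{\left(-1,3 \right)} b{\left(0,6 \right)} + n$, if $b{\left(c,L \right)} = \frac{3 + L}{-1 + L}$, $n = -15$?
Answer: $- \frac{48}{5} \approx -9.6$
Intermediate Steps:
$b{\left(c,L \right)} = \frac{3 + L}{-1 + L}$
$s{\left(-1,3 \right)} b{\left(0,6 \right)} + n = 3 \frac{3 + 6}{-1 + 6} - 15 = 3 \cdot \frac{1}{5} \cdot 9 - 15 = 3 \cdot \frac{9}{5} - 15 = \frac{27}{5} - 15 = - \frac{48}{5}$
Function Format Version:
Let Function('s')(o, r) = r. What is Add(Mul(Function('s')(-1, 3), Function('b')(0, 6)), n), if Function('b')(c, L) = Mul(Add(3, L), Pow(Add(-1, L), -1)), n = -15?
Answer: Rational(-48, 5) ≈ -9.6000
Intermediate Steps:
Function('b')(c, L) = Mul(Pow(Add(-1, L), -1), Add(3, L))
Add(Mul(Function('s')(-1, 3), Function('b')(0, 6)), n) = Add(Mul(3, Mul(Pow(Add(-1, 6), -1), Add(3, 6))), -15) = Add(Mul(3, Mul(Pow(5, -1), 9)), -15) = Add(Mul(3, Mul(Rational(1, 5), 9)), -15) = Add(Mul(3, Rational(9, 5)), -15) = Add(Rational(27, 5), -15) = Rational(-48, 5)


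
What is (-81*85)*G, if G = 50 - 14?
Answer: -247860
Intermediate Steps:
G = 36
(-81*85)*G = -81*85*36 = -6885*36 = -247860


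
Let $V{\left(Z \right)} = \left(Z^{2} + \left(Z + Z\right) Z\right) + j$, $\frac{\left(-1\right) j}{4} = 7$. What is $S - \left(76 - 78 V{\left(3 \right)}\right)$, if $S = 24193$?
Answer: $24039$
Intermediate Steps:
$j = -28$ ($j = \left(-4\right) 7 = -28$)
$V{\left(Z \right)} = -28 + 3 Z^{2}$ ($V{\left(Z \right)} = \left(Z^{2} + \left(Z + Z\right) Z\right) - 28 = \left(Z^{2} + 2 Z Z\right) - 28 = \left(Z^{2} + 2 Z^{2}\right) - 28 = 3 Z^{2} - 28 = -28 + 3 Z^{2}$)
$S - \left(76 - 78 V{\left(3 \right)}\right) = 24193 - \left(76 - 78 \left(-28 + 3 \cdot 3^{2}\right)\right) = 24193 - \left(76 - 78 \left(-28 + 3 \cdot 9\right)\right) = 24193 - \left(76 - 78 \left(-28 + 27\right)\right) = 24193 - \left(76 - -78\right) = 24193 - \left(76 + 78\right) = 24193 - 154 = 24039$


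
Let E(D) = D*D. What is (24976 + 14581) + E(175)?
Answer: 70182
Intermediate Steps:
E(D) = D**2
(24976 + 14581) + E(175) = (24976 + 14581) + 175**2 = 39557 + 30625 = 70182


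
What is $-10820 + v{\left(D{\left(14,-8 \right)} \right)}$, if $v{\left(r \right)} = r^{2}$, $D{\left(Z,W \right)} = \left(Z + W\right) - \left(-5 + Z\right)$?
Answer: $-10811$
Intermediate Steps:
$D{\left(Z,W \right)} = 5 + W$ ($D{\left(Z,W \right)} = \left(W + Z\right) - \left(-5 + Z\right) = 5 + W$)
$-10820 + v{\left(D{\left(14,-8 \right)} \right)} = -10820 + \left(5 - 8\right)^{2} = -10820 + \left(-3\right)^{2} = -10820 + 9 = -10811$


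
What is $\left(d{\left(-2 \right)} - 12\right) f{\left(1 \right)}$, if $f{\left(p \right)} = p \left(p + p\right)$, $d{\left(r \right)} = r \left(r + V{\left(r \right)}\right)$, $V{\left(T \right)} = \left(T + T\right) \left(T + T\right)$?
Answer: $-80$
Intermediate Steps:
$V{\left(T \right)} = 4 T^{2}$ ($V{\left(T \right)} = 2 T 2 T = 4 T^{2}$)
$d{\left(r \right)} = r \left(r + 4 r^{2}\right)$
$f{\left(p \right)} = 2 p^{2}$ ($f{\left(p \right)} = p 2 p = 2 p^{2}$)
$\left(d{\left(-2 \right)} - 12\right) f{\left(1 \right)} = \left(\left(-2\right)^{2} \left(1 + 4 \left(-2\right)\right) - 12\right) 2 \cdot 1^{2} = \left(4 \left(1 - 8\right) - 12\right) 2 \cdot 1 = \left(4 \left(-7\right) - 12\right) 2 = \left(-28 - 12\right) 2 = \left(-40\right) 2 = -80$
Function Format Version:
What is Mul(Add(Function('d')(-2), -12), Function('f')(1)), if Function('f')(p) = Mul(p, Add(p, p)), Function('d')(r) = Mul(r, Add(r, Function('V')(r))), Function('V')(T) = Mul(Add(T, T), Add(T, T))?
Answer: -80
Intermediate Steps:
Function('V')(T) = Mul(4, Pow(T, 2)) (Function('V')(T) = Mul(Mul(2, T), Mul(2, T)) = Mul(4, Pow(T, 2)))
Function('d')(r) = Mul(r, Add(r, Mul(4, Pow(r, 2))))
Function('f')(p) = Mul(2, Pow(p, 2)) (Function('f')(p) = Mul(p, Mul(2, p)) = Mul(2, Pow(p, 2)))
Mul(Add(Function('d')(-2), -12), Function('f')(1)) = Mul(Add(Mul(Pow(-2, 2), Add(1, Mul(4, -2))), -12), Mul(2, Pow(1, 2))) = Mul(Add(Mul(4, Add(1, -8)), -12), Mul(2, 1)) = Mul(Add(Mul(4, -7), -12), 2) = Mul(Add(-28, -12), 2) = Mul(-40, 2) = -80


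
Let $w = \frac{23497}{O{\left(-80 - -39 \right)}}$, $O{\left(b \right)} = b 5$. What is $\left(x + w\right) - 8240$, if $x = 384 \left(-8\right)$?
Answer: $- \frac{2342457}{205} \approx -11427.0$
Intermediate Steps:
$O{\left(b \right)} = 5 b$
$x = -3072$
$w = - \frac{23497}{205}$ ($w = \frac{23497}{5 \left(-80 - -39\right)} = \frac{23497}{5 \left(-80 + 39\right)} = \frac{23497}{5 \left(-41\right)} = \frac{23497}{-205} = 23497 \left(- \frac{1}{205}\right) = - \frac{23497}{205} \approx -114.62$)
$\left(x + w\right) - 8240 = \left(-3072 - \frac{23497}{205}\right) - 8240 = - \frac{653257}{205} + \left(-13406 + 5166\right) = - \frac{653257}{205} - 8240 = - \frac{2342457}{205}$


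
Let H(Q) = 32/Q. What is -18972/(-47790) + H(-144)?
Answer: 464/2655 ≈ 0.17476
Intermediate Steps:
-18972/(-47790) + H(-144) = -18972/(-47790) + 32/(-144) = -18972*(-1/47790) + 32*(-1/144) = 1054/2655 - 2/9 = 464/2655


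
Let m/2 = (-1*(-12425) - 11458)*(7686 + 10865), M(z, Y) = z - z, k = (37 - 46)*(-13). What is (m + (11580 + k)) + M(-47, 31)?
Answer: 35889331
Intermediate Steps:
k = 117 (k = -9*(-13) = 117)
M(z, Y) = 0
m = 35877634 (m = 2*((-1*(-12425) - 11458)*(7686 + 10865)) = 2*((12425 - 11458)*18551) = 2*(967*18551) = 2*17938817 = 35877634)
(m + (11580 + k)) + M(-47, 31) = (35877634 + (11580 + 117)) + 0 = (35877634 + 11697) + 0 = 35889331 + 0 = 35889331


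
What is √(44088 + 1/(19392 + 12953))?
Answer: √46124822646545/32345 ≈ 209.97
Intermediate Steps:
√(44088 + 1/(19392 + 12953)) = √(44088 + 1/32345) = √(1426026361/32345) = √46124822646545/32345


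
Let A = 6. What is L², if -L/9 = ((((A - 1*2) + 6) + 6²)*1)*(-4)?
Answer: 2742336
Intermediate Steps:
L = 1656 (L = -9*(((6 - 1*2) + 6) + 6²)*1*(-4) = -9*(((6 - 2) + 6) + 36)*1*(-4) = -9*((4 + 6) + 36)*1*(-4) = -9*(10 + 36)*1*(-4) = -9*46*1*(-4) = -414*(-4) = -9*(-184) = 1656)
L² = 1656² = 2742336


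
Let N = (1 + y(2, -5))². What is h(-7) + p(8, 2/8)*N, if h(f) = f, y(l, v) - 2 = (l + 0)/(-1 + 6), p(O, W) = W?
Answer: -411/100 ≈ -4.1100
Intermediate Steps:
y(l, v) = 2 + l/5 (y(l, v) = 2 + (l + 0)/(-1 + 6) = 2 + l/5)
N = 289/25 (N = (1 + (2 + (⅕)*2))² = (1 + (2 + ⅖))² = (1 + 12/5)² = (17/5)² = 289/25 ≈ 11.560)
h(-7) + p(8, 2/8)*N = -7 + (2/8)*(289/25) = -7 + (2*(⅛))*(289/25) = -7 + (¼)*(289/25) = -7 + 289/100 = -411/100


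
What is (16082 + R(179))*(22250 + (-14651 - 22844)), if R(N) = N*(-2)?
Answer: -239712380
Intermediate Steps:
R(N) = -2*N
(16082 + R(179))*(22250 + (-14651 - 22844)) = (16082 - 2*179)*(22250 + (-14651 - 22844)) = (16082 - 358)*(22250 - 37495) = 15724*(-15245) = -239712380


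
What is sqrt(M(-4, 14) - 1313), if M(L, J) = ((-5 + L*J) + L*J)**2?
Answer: 2*sqrt(3094) ≈ 111.25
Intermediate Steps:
M(L, J) = (-5 + 2*J*L)**2 (M(L, J) = ((-5 + J*L) + J*L)**2 = (-5 + 2*J*L)**2)
sqrt(M(-4, 14) - 1313) = sqrt((-5 + 2*14*(-4))**2 - 1313) = sqrt((-5 - 112)**2 - 1313) = sqrt((-117)**2 - 1313) = sqrt(13689 - 1313) = sqrt(12376) = 2*sqrt(3094)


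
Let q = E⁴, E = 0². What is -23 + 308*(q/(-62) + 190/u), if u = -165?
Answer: -1133/3 ≈ -377.67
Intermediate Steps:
E = 0
q = 0 (q = 0⁴ = 0)
-23 + 308*(q/(-62) + 190/u) = -23 + 308*(0/(-62) + 190/(-165)) = -23 + 308*(0*(-1/62) + 190*(-1/165)) = -23 + 308*(0 - 38/33) = -23 + 308*(-38/33) = -23 - 1064/3 = -1133/3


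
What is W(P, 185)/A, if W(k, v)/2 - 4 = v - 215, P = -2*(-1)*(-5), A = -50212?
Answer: 13/12553 ≈ 0.0010356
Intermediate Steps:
P = -10 (P = 2*(-5) = -10)
W(k, v) = -422 + 2*v (W(k, v) = 8 + 2*(v - 215) = 8 + 2*(-215 + v) = 8 + (-430 + 2*v) = -422 + 2*v)
W(P, 185)/A = (-422 + 2*185)/(-50212) = (-422 + 370)*(-1/50212) = -52*(-1/50212) = 13/12553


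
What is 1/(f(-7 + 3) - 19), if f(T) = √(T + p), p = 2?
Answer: -19/363 - I*√2/363 ≈ -0.052342 - 0.0038959*I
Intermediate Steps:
f(T) = √(2 + T) (f(T) = √(T + 2) = √(2 + T))
1/(f(-7 + 3) - 19) = 1/(√(2 + (-7 + 3)) - 19) = 1/(√(2 - 4) - 19) = 1/(√(-2) - 19) = 1/(I*√2 - 19) = 1/(-19 + I*√2)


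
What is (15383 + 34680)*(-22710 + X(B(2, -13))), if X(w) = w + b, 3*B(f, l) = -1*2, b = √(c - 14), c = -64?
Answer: -3410892316/3 + 50063*I*√78 ≈ -1.137e+9 + 4.4214e+5*I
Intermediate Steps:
b = I*√78 (b = √(-64 - 14) = √(-78) = I*√78 ≈ 8.8318*I)
B(f, l) = -⅔ (B(f, l) = (-1*2)/3 = (⅓)*(-2) = -⅔)
X(w) = w + I*√78
(15383 + 34680)*(-22710 + X(B(2, -13))) = (15383 + 34680)*(-22710 + (-⅔ + I*√78)) = 50063*(-68132/3 + I*√78) = -3410892316/3 + 50063*I*√78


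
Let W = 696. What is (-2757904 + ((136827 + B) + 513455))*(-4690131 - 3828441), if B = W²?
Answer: 13827397181832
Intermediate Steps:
B = 484416 (B = 696² = 484416)
(-2757904 + ((136827 + B) + 513455))*(-4690131 - 3828441) = (-2757904 + ((136827 + 484416) + 513455))*(-4690131 - 3828441) = (-2757904 + (621243 + 513455))*(-8518572) = (-2757904 + 1134698)*(-8518572) = -1623206*(-8518572) = 13827397181832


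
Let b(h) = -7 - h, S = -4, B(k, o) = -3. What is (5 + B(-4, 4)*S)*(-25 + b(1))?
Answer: -561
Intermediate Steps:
(5 + B(-4, 4)*S)*(-25 + b(1)) = (5 - 3*(-4))*(-25 + (-7 - 1*1)) = (5 + 12)*(-25 + (-7 - 1)) = 17*(-25 - 8) = 17*(-33) = -561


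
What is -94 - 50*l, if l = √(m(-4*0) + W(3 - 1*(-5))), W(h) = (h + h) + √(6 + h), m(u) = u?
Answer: -94 - 50*√(16 + √14) ≈ -316.16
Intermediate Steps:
W(h) = √(6 + h) + 2*h (W(h) = 2*h + √(6 + h) = √(6 + h) + 2*h)
l = √(16 + √14) (l = √(-4*0 + (√(6 + (3 - 1*(-5))) + 2*(3 - 1*(-5)))) = √(0 + (√(6 + (3 + 5)) + 2*(3 + 5))) = √(0 + (√(6 + 8) + 2*8)) = √(0 + (√14 + 16)) = √(0 + (16 + √14)) = √(16 + √14) ≈ 4.4432)
-94 - 50*l = -94 - 50*√(16 + √14)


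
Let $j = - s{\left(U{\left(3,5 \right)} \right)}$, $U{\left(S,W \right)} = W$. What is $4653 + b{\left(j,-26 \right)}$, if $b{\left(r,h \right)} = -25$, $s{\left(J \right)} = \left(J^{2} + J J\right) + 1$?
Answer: $4628$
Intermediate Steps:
$s{\left(J \right)} = 1 + 2 J^{2}$ ($s{\left(J \right)} = \left(J^{2} + J^{2}\right) + 1 = 2 J^{2} + 1 = 1 + 2 J^{2}$)
$j = -51$ ($j = - (1 + 2 \cdot 5^{2}) = - (1 + 2 \cdot 25) = - (1 + 50) = \left(-1\right) 51 = -51$)
$4653 + b{\left(j,-26 \right)} = 4653 - 25 = 4628$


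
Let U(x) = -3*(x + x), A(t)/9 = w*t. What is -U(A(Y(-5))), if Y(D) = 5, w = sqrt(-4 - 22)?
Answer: 270*I*sqrt(26) ≈ 1376.7*I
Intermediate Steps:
w = I*sqrt(26) (w = sqrt(-26) = I*sqrt(26) ≈ 5.099*I)
A(t) = 9*I*t*sqrt(26) (A(t) = 9*((I*sqrt(26))*t) = 9*(I*t*sqrt(26)) = 9*I*t*sqrt(26))
U(x) = -6*x
-U(A(Y(-5))) = -(-6)*9*I*5*sqrt(26) = -(-6)*45*I*sqrt(26) = -(-270)*I*sqrt(26) = 270*I*sqrt(26)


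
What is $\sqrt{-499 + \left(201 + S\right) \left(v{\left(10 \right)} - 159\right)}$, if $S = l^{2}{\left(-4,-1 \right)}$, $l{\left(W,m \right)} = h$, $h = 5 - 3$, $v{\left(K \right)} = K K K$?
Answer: $\sqrt{171906} \approx 414.62$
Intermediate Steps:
$v{\left(K \right)} = K^{3}$ ($v{\left(K \right)} = K^{2} K = K^{3}$)
$h = 2$
$l{\left(W,m \right)} = 2$
$S = 4$ ($S = 2^{2} = 4$)
$\sqrt{-499 + \left(201 + S\right) \left(v{\left(10 \right)} - 159\right)} = \sqrt{-499 + \left(201 + 4\right) \left(10^{3} - 159\right)} = \sqrt{-499 + 205 \left(1000 - 159\right)} = \sqrt{-499 + 205 \cdot 841} = \sqrt{-499 + 172405} = \sqrt{171906}$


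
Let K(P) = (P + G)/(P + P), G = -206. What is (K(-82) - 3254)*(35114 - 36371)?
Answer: 167610894/41 ≈ 4.0881e+6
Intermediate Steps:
K(P) = (-206 + P)/(2*P) (K(P) = (P - 206)/(P + P) = (-206 + P)/((2*P)) = (-206 + P)*(1/(2*P)) = (-206 + P)/(2*P))
(K(-82) - 3254)*(35114 - 36371) = ((1/2)*(-206 - 82)/(-82) - 3254)*(35114 - 36371) = ((1/2)*(-1/82)*(-288) - 3254)*(-1257) = (72/41 - 3254)*(-1257) = -133342/41*(-1257) = 167610894/41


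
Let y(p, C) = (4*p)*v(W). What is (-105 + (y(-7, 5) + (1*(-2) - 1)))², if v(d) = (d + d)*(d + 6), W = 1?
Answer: 250000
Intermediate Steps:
v(d) = 2*d*(6 + d) (v(d) = (2*d)*(6 + d) = 2*d*(6 + d))
y(p, C) = 56*p (y(p, C) = (4*p)*(2*1*(6 + 1)) = (4*p)*(2*1*7) = (4*p)*14 = 56*p)
(-105 + (y(-7, 5) + (1*(-2) - 1)))² = (-105 + (56*(-7) + (1*(-2) - 1)))² = (-105 + (-392 + (-2 - 1)))² = (-105 + (-392 - 3))² = (-105 - 395)² = (-500)² = 250000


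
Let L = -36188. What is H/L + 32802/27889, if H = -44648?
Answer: 608056712/252311783 ≈ 2.4099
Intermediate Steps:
H/L + 32802/27889 = -44648/(-36188) + 32802/27889 = -44648*(-1/36188) + 32802*(1/27889) = 11162/9047 + 32802/27889 = 608056712/252311783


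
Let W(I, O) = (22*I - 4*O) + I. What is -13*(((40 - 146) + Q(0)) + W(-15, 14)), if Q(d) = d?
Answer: 6591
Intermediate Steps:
W(I, O) = -4*O + 23*I (W(I, O) = (-4*O + 22*I) + I = -4*O + 23*I)
-13*(((40 - 146) + Q(0)) + W(-15, 14)) = -13*(((40 - 146) + 0) + (-4*14 + 23*(-15))) = -13*((-106 + 0) + (-56 - 345)) = -13*(-106 - 401) = -13*(-507) = 6591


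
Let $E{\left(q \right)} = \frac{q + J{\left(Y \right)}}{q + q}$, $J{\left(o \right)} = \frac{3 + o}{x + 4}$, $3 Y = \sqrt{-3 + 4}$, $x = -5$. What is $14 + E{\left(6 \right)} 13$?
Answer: $\frac{152}{9} \approx 16.889$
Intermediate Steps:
$Y = \frac{1}{3}$ ($Y = \frac{\sqrt{-3 + 4}}{3} = \frac{\sqrt{1}}{3} = \frac{1}{3} \cdot 1 = \frac{1}{3} \approx 0.33333$)
$J{\left(o \right)} = -3 - o$ ($J{\left(o \right)} = \frac{3 + o}{-5 + 4} = \frac{3 + o}{-1} = \left(3 + o\right) \left(-1\right) = -3 - o$)
$E{\left(q \right)} = \frac{- \frac{10}{3} + q}{2 q}$ ($E{\left(q \right)} = \frac{q - \frac{10}{3}}{q + q} = \frac{q - \frac{10}{3}}{2 q} = \left(q - \frac{10}{3}\right) \frac{1}{2 q} = \left(- \frac{10}{3} + q\right) \frac{1}{2 q} = \frac{- \frac{10}{3} + q}{2 q}$)
$14 + E{\left(6 \right)} 13 = 14 + \frac{-10 + 3 \cdot 6}{6 \cdot 6} \cdot 13 = 14 + \frac{1}{6} \cdot \frac{1}{6} \left(-10 + 18\right) 13 = 14 + \frac{1}{6} \cdot \frac{1}{6} \cdot 8 \cdot 13 = 14 + \frac{2}{9} \cdot 13 = 14 + \frac{26}{9} = \frac{152}{9}$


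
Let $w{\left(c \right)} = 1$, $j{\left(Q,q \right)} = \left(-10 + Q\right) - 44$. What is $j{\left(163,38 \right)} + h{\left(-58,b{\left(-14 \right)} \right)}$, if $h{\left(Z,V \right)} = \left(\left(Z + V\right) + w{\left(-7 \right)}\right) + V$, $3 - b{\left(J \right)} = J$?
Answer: $86$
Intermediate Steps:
$j{\left(Q,q \right)} = -54 + Q$
$b{\left(J \right)} = 3 - J$
$h{\left(Z,V \right)} = 1 + Z + 2 V$ ($h{\left(Z,V \right)} = \left(\left(Z + V\right) + 1\right) + V = \left(\left(V + Z\right) + 1\right) + V = \left(1 + V + Z\right) + V = 1 + Z + 2 V$)
$j{\left(163,38 \right)} + h{\left(-58,b{\left(-14 \right)} \right)} = \left(-54 + 163\right) + \left(1 - 58 + 2 \left(3 - -14\right)\right) = 109 + \left(1 - 58 + 2 \left(3 + 14\right)\right) = 109 + \left(1 - 58 + 2 \cdot 17\right) = 109 + \left(1 - 58 + 34\right) = 109 - 23 = 86$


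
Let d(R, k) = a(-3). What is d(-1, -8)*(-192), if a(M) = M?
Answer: 576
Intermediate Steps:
d(R, k) = -3
d(-1, -8)*(-192) = -3*(-192) = 576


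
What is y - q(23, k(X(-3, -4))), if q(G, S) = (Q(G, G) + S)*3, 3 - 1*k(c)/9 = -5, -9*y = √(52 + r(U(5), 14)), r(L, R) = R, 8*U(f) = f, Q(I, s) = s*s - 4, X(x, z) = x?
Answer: -1791 - √66/9 ≈ -1791.9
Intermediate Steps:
Q(I, s) = -4 + s² (Q(I, s) = s² - 4 = -4 + s²)
U(f) = f/8
y = -√66/9 (y = -√(52 + 14)/9 = -√66/9 ≈ -0.90267)
k(c) = 72 (k(c) = 27 - 9*(-5) = 27 + 45 = 72)
q(G, S) = -12 + 3*S + 3*G² (q(G, S) = ((-4 + G²) + S)*3 = (-4 + S + G²)*3 = -12 + 3*S + 3*G²)
y - q(23, k(X(-3, -4))) = -√66/9 - (-12 + 3*72 + 3*23²) = -√66/9 - (-12 + 216 + 3*529) = -√66/9 - (-12 + 216 + 1587) = -√66/9 - 1*1791 = -√66/9 - 1791 = -1791 - √66/9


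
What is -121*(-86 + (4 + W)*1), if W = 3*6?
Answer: 7744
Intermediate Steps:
W = 18
-121*(-86 + (4 + W)*1) = -121*(-86 + (4 + 18)*1) = -121*(-86 + 22*1) = -121*(-86 + 22) = -121*(-64) = 7744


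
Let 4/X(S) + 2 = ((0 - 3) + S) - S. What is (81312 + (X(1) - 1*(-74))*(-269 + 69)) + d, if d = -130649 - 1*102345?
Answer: -166322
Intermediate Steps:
d = -232994 (d = -130649 - 102345 = -232994)
X(S) = -⅘ (X(S) = 4/(-2 + (((0 - 3) + S) - S)) = 4/(-2 + ((-3 + S) - S)) = 4/(-2 - 3) = 4/(-5) = 4*(-⅕) = -⅘)
(81312 + (X(1) - 1*(-74))*(-269 + 69)) + d = (81312 + (-⅘ - 1*(-74))*(-269 + 69)) - 232994 = (81312 + (-⅘ + 74)*(-200)) - 232994 = (81312 + (366/5)*(-200)) - 232994 = (81312 - 14640) - 232994 = 66672 - 232994 = -166322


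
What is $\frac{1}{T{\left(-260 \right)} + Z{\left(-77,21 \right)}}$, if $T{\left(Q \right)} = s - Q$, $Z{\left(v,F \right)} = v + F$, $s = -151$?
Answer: $\frac{1}{53} \approx 0.018868$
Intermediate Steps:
$Z{\left(v,F \right)} = F + v$
$T{\left(Q \right)} = -151 - Q$
$\frac{1}{T{\left(-260 \right)} + Z{\left(-77,21 \right)}} = \frac{1}{\left(-151 - -260\right) + \left(21 - 77\right)} = \frac{1}{\left(-151 + 260\right) - 56} = \frac{1}{109 - 56} = \frac{1}{53}$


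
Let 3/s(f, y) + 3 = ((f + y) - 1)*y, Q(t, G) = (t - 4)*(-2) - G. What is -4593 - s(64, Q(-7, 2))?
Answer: -7610604/1657 ≈ -4593.0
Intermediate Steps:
Q(t, G) = 8 - G - 2*t (Q(t, G) = (-4 + t)*(-2) - G = (8 - 2*t) - G = 8 - G - 2*t)
s(f, y) = 3/(-3 + y*(-1 + f + y)) (s(f, y) = 3/(-3 + ((f + y) - 1)*y) = 3/(-3 + (-1 + f + y)*y) = 3/(-3 + y*(-1 + f + y)))
-4593 - s(64, Q(-7, 2)) = -4593 - 3/(-3 + (8 - 1*2 - 2*(-7))² - (8 - 1*2 - 2*(-7)) + 64*(8 - 1*2 - 2*(-7))) = -4593 - 3/(-3 + (8 - 2 + 14)² - (8 - 2 + 14) + 64*(8 - 2 + 14)) = -4593 - 3/(-3 + 20² - 1*20 + 64*20) = -4593 - 3/(-3 + 400 - 20 + 1280) = -4593 - 3/1657 = -7610604/1657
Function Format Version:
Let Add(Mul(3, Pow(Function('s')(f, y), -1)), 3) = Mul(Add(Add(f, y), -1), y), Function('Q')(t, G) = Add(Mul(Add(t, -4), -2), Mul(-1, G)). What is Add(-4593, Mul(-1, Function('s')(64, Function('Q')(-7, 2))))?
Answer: Rational(-7610604, 1657) ≈ -4593.0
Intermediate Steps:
Function('Q')(t, G) = Add(8, Mul(-1, G), Mul(-2, t)) (Function('Q')(t, G) = Add(Mul(Add(-4, t), -2), Mul(-1, G)) = Add(Add(8, Mul(-2, t)), Mul(-1, G)) = Add(8, Mul(-1, G), Mul(-2, t)))
Function('s')(f, y) = Mul(3, Pow(Add(-3, Mul(y, Add(-1, f, y))), -1)) (Function('s')(f, y) = Mul(3, Pow(Add(-3, Mul(Add(Add(f, y), -1), y)), -1)) = Mul(3, Pow(Add(-3, Mul(Add(-1, f, y), y)), -1)) = Mul(3, Pow(Add(-3, Mul(y, Add(-1, f, y))), -1)))
Add(-4593, Mul(-1, Function('s')(64, Function('Q')(-7, 2)))) = Add(-4593, Mul(-1, Mul(3, Pow(Add(-3, Pow(Add(8, Mul(-1, 2), Mul(-2, -7)), 2), Mul(-1, Add(8, Mul(-1, 2), Mul(-2, -7))), Mul(64, Add(8, Mul(-1, 2), Mul(-2, -7)))), -1)))) = Add(-4593, Mul(-1, Mul(3, Pow(Add(-3, Pow(Add(8, -2, 14), 2), Mul(-1, Add(8, -2, 14)), Mul(64, Add(8, -2, 14))), -1)))) = Add(-4593, Mul(-1, Mul(3, Pow(Add(-3, Pow(20, 2), Mul(-1, 20), Mul(64, 20)), -1)))) = Add(-4593, Mul(-1, Mul(3, Pow(Add(-3, 400, -20, 1280), -1)))) = Add(-4593, Mul(-1, Mul(3, Pow(1657, -1)))) = Add(-4593, Mul(-1, Mul(3, Rational(1, 1657)))) = Add(-4593, Mul(-1, Rational(3, 1657))) = Add(-4593, Rational(-3, 1657)) = Rational(-7610604, 1657)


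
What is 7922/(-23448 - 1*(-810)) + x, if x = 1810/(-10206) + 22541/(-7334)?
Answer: -72636035909/20172291678 ≈ -3.6008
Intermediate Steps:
x = -121663993/37425402 (x = 1810*(-1/10206) + 22541*(-1/7334) = -905/5103 - 22541/7334 = -121663993/37425402 ≈ -3.2508)
7922/(-23448 - 1*(-810)) + x = 7922/(-23448 - 1*(-810)) - 121663993/37425402 = 7922/(-23448 + 810) - 121663993/37425402 = 7922/(-22638) - 121663993/37425402 = 7922*(-1/22638) - 121663993/37425402 = -3961/11319 - 121663993/37425402 = -72636035909/20172291678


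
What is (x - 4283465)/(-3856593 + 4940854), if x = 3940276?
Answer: -343189/1084261 ≈ -0.31652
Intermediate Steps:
(x - 4283465)/(-3856593 + 4940854) = (3940276 - 4283465)/(-3856593 + 4940854) = -343189/1084261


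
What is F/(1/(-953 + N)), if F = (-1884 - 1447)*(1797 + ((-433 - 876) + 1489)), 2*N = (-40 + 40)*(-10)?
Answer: 6275873811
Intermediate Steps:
N = 0 (N = ((-40 + 40)*(-10))/2 = (0*(-10))/2 = (½)*0 = 0)
F = -6585387 (F = -3331*(1797 + (-1309 + 1489)) = -3331*(1797 + 180) = -3331*1977 = -6585387)
F/(1/(-953 + N)) = -6585387/(1/(-953 + 0)) = -6585387/(1/(-953)) = -6585387/(-1/953) = -6585387*(-953) = 6275873811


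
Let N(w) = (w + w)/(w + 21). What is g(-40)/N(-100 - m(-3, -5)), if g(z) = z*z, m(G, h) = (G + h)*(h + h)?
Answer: 2120/3 ≈ 706.67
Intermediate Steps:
m(G, h) = 2*h*(G + h) (m(G, h) = (G + h)*(2*h) = 2*h*(G + h))
N(w) = 2*w/(21 + w) (N(w) = (2*w)/(21 + w) = 2*w/(21 + w))
g(z) = z**2
g(-40)/N(-100 - m(-3, -5)) = (-40)**2/((2*(-100 - 2*(-5)*(-3 - 5))/(21 + (-100 - 2*(-5)*(-3 - 5))))) = 1600/((2*(-100 - 2*(-5)*(-8))/(21 + (-100 - 2*(-5)*(-8))))) = 1600/((2*(-100 - 1*80)/(21 + (-100 - 1*80)))) = 1600/((2*(-100 - 80)/(21 + (-100 - 80)))) = 1600/((2*(-180)/(21 - 180))) = 1600/((2*(-180)/(-159))) = 1600/((2*(-180)*(-1/159))) = 1600/(120/53) = 1600*(53/120) = 2120/3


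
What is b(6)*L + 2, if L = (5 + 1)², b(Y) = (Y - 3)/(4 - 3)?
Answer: 110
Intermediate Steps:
b(Y) = -3 + Y (b(Y) = (-3 + Y)/1 = (-3 + Y)*1 = -3 + Y)
L = 36 (L = 6² = 36)
b(6)*L + 2 = (-3 + 6)*36 + 2 = 3*36 + 2 = 108 + 2 = 110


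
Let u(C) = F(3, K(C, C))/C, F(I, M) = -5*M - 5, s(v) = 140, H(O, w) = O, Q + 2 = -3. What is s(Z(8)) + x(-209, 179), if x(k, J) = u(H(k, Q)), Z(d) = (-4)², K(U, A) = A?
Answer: 28220/209 ≈ 135.02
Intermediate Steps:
Q = -5 (Q = -2 - 3 = -5)
Z(d) = 16
F(I, M) = -5 - 5*M
u(C) = (-5 - 5*C)/C
x(k, J) = -5 - 5/k
s(Z(8)) + x(-209, 179) = 140 + (-5 - 5/(-209)) = 140 + (-5 - 5*(-1/209)) = 140 + (-5 + 5/209) = 140 - 1040/209 = 28220/209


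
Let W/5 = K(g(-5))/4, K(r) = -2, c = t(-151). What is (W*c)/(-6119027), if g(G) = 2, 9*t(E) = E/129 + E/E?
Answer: -55/7104190347 ≈ -7.7419e-9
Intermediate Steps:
t(E) = ⅑ + E/1161 (t(E) = (E/129 + E/E)/9 = (E*(1/129) + 1)/9 = (E/129 + 1)/9 = (1 + E/129)/9 = ⅑ + E/1161)
c = -22/1161 (c = ⅑ + (1/1161)*(-151) = ⅑ - 151/1161 = -22/1161 ≈ -0.018949)
W = -5/2 (W = 5*(-2/4) = 5*(-2*¼) = 5*(-½) = -5/2 ≈ -2.5000)
(W*c)/(-6119027) = -5/2*(-22/1161)/(-6119027) = (55/1161)*(-1/6119027) = -55/7104190347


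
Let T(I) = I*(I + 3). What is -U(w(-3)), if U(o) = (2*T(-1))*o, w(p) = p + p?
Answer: -24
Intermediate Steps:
T(I) = I*(3 + I)
w(p) = 2*p
U(o) = -4*o (U(o) = (2*(-(3 - 1)))*o = (2*(-1*2))*o = (2*(-2))*o = -4*o)
-U(w(-3)) = -(-4)*2*(-3) = -(-4)*(-6) = -1*24 = -24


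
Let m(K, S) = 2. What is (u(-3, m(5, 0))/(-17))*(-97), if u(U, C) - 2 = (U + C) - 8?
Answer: -679/17 ≈ -39.941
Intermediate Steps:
u(U, C) = -6 + C + U (u(U, C) = 2 + ((U + C) - 8) = 2 + ((C + U) - 8) = 2 + (-8 + C + U) = -6 + C + U)
(u(-3, m(5, 0))/(-17))*(-97) = ((-6 + 2 - 3)/(-17))*(-97) = -1/17*(-7)*(-97) = (7/17)*(-97) = -679/17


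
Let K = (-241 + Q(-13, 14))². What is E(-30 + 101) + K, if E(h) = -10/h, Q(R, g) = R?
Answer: 4580626/71 ≈ 64516.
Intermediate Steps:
K = 64516 (K = (-241 - 13)² = (-254)² = 64516)
E(-30 + 101) + K = -10/(-30 + 101) + 64516 = -10/71 + 64516 = 4580626/71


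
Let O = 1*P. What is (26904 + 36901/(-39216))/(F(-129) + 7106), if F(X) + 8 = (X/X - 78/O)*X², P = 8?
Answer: -1055030363/5431837572 ≈ -0.19423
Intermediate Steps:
O = 8 (O = 1*8 = 8)
F(X) = -8 - 35*X²/4 (F(X) = -8 + (X/X - 78/8)*X² = -8 + (1 - 78*⅛)*X² = -8 + (1 - 39/4)*X² = -8 - 35*X²/4)
(26904 + 36901/(-39216))/(F(-129) + 7106) = (26904 + 36901/(-39216))/((-8 - 35/4*(-129)²) + 7106) = (26904 + 36901*(-1/39216))/((-8 - 35/4*16641) + 7106) = (26904 - 36901/39216)/((-8 - 582435/4) + 7106) = 1055030363/(39216*(-582467/4 + 7106)) = 1055030363/(39216*(-554043/4)) = (1055030363/39216)*(-4/554043) = -1055030363/5431837572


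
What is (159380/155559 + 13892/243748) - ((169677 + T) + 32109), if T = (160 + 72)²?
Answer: -2422993309527163/9479298783 ≈ -2.5561e+5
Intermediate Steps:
T = 53824 (T = 232² = 53824)
(159380/155559 + 13892/243748) - ((169677 + T) + 32109) = (159380/155559 + 13892/243748) - ((169677 + 53824) + 32109) = (159380*(1/155559) + 13892*(1/243748)) - (223501 + 32109) = (159380/155559 + 3473/60937) - 1*255610 = 10252395467/9479298783 - 255610 = -2422993309527163/9479298783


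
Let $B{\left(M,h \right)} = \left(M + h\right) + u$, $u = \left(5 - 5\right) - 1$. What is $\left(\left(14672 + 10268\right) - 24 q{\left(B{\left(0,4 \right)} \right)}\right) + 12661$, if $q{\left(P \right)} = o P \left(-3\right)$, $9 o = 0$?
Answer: $37601$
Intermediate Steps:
$o = 0$ ($o = \frac{1}{9} \cdot 0 = 0$)
$u = -1$ ($u = 0 - 1 = -1$)
$B{\left(M,h \right)} = -1 + M + h$ ($B{\left(M,h \right)} = \left(M + h\right) - 1 = -1 + M + h$)
$q{\left(P \right)} = 0$ ($q{\left(P \right)} = 0 P \left(-3\right) = 0 \left(-3\right) = 0$)
$\left(\left(14672 + 10268\right) - 24 q{\left(B{\left(0,4 \right)} \right)}\right) + 12661 = \left(\left(14672 + 10268\right) - 0\right) + 12661 = \left(24940 + 0\right) + 12661 = 24940 + 12661 = 37601$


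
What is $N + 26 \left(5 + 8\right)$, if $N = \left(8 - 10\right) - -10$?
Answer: $346$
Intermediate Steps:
$N = 8$ ($N = \left(8 - 10\right) + 10 = -2 + 10 = 8$)
$N + 26 \left(5 + 8\right) = 8 + 26 \left(5 + 8\right) = 8 + 26 \cdot 13 = 8 + 338 = 346$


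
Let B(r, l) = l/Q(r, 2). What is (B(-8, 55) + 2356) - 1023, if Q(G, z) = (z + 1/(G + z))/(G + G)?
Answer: 853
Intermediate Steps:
Q(G, z) = (z + 1/(G + z))/(2*G) (Q(G, z) = (z + 1/(G + z))/((2*G)) = (z + 1/(G + z))*(1/(2*G)) = (z + 1/(G + z))/(2*G))
B(r, l) = 2*l*r*(2 + r)/(5 + 2*r) (B(r, l) = l/(((1 + 2² + r*2)/(2*r*(r + 2)))) = l/(((1 + 4 + 2*r)/(2*r*(2 + r)))) = l/(((5 + 2*r)/(2*r*(2 + r)))) = l*(2*r*(2 + r)/(5 + 2*r)) = 2*l*r*(2 + r)/(5 + 2*r))
(B(-8, 55) + 2356) - 1023 = (2*55*(-8)*(2 - 8)/(5 + 2*(-8)) + 2356) - 1023 = (2*55*(-8)*(-6)/(5 - 16) + 2356) - 1023 = (2*55*(-8)*(-6)/(-11) + 2356) - 1023 = (2*55*(-8)*(-1/11)*(-6) + 2356) - 1023 = (-480 + 2356) - 1023 = 1876 - 1023 = 853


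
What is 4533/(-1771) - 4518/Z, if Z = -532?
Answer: 57039/9614 ≈ 5.9329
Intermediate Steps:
4533/(-1771) - 4518/Z = 4533/(-1771) - 4518/(-532) = 4533*(-1/1771) - 4518*(-1/532) = -4533/1771 + 2259/266 = 57039/9614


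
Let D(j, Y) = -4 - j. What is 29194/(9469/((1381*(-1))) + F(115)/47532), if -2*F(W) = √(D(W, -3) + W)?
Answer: -862508881298626413984/202572463683445225 + 2646470451178488*I/202572463683445225 ≈ -4257.8 + 0.013064*I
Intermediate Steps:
F(W) = -I (F(W) = -√((-4 - W) + W)/2 = -I)
29194/(9469/((1381*(-1))) + F(115)/47532) = 29194/(9469/((1381*(-1))) - I/47532) = 29194/(9469/(-1381) - I*(1/47532)) = 29194/(9469*(-1/1381) - I/47532) = 29194/(-9469/1381 - I/47532) = 29194*(4308831728622864*(-9469/1381 + I/47532)/202572463683445225) = 125792033485415891616*(-9469/1381 + I/47532)/202572463683445225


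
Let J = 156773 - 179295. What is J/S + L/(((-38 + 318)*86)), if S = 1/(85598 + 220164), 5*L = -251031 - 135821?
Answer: -207279790193113/30100 ≈ -6.8864e+9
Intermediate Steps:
L = -386852/5 (L = (-251031 - 135821)/5 = (⅕)*(-386852) = -386852/5 ≈ -77370.)
J = -22522
S = 1/305762 ≈ 3.2705e-6
J/S + L/(((-38 + 318)*86)) = -22522/1/305762 - 386852*1/(86*(-38 + 318))/5 = -22522*305762 - 386852/(5*(280*86)) = -6886371764 - 386852/5/24080 = -6886371764 - 386852/5*1/24080 = -6886371764 - 96713/30100 = -207279790193113/30100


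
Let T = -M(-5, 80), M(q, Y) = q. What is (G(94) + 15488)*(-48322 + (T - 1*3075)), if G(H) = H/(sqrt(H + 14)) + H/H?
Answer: -796010688 - 2415424*sqrt(3)/9 ≈ -7.9648e+8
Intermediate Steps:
T = 5 (T = -1*(-5) = 5)
G(H) = 1 + H/sqrt(14 + H) (G(H) = H/(sqrt(14 + H)) + 1 = H/sqrt(14 + H) + 1 = 1 + H/sqrt(14 + H))
(G(94) + 15488)*(-48322 + (T - 1*3075)) = ((1 + 94/sqrt(14 + 94)) + 15488)*(-48322 + (5 - 1*3075)) = ((1 + 94/sqrt(108)) + 15488)*(-48322 + (5 - 3075)) = ((1 + 94*(sqrt(3)/18)) + 15488)*(-48322 - 3070) = ((1 + 47*sqrt(3)/9) + 15488)*(-51392) = (15489 + 47*sqrt(3)/9)*(-51392) = -796010688 - 2415424*sqrt(3)/9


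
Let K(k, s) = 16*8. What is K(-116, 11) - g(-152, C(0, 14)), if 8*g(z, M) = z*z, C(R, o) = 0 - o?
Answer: -2760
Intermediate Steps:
C(R, o) = -o
g(z, M) = z²/8 (g(z, M) = (z*z)/8 = z²/8)
K(k, s) = 128
K(-116, 11) - g(-152, C(0, 14)) = 128 - (-152)²/8 = 128 - 23104/8 = 128 - 1*2888 = 128 - 2888 = -2760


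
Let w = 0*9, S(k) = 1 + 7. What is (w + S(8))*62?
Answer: 496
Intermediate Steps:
S(k) = 8
w = 0
(w + S(8))*62 = (0 + 8)*62 = 8*62 = 496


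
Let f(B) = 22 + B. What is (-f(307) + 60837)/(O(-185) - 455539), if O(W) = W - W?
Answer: -8644/65077 ≈ -0.13283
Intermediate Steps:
O(W) = 0
(-f(307) + 60837)/(O(-185) - 455539) = (-(22 + 307) + 60837)/(0 - 455539) = (-1*329 + 60837)/(-455539) = (-329 + 60837)*(-1/455539) = 60508*(-1/455539) = -8644/65077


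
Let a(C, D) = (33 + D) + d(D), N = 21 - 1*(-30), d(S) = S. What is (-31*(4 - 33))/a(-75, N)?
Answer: 899/135 ≈ 6.6593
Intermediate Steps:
N = 51 (N = 21 + 30 = 51)
a(C, D) = 33 + 2*D (a(C, D) = (33 + D) + D = 33 + 2*D)
(-31*(4 - 33))/a(-75, N) = (-31*(4 - 33))/(33 + 2*51) = (-31*(-29))/(33 + 102) = 899/135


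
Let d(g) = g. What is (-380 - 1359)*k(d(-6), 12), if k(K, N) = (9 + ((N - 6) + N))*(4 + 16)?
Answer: -939060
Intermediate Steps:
k(K, N) = 60 + 40*N (k(K, N) = (9 + ((-6 + N) + N))*20 = (9 + (-6 + 2*N))*20 = (3 + 2*N)*20 = 60 + 40*N)
(-380 - 1359)*k(d(-6), 12) = (-380 - 1359)*(60 + 40*12) = -1739*(60 + 480) = -1739*540 = -939060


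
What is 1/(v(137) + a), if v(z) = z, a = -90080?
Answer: -1/89943 ≈ -1.1118e-5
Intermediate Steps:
1/(v(137) + a) = 1/(137 - 90080) = 1/(-89943) = -1/89943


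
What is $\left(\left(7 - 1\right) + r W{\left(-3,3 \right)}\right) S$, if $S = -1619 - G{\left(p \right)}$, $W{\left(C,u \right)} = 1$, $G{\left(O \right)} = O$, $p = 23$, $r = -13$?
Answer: $11494$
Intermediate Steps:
$S = -1642$ ($S = -1619 - 23 = -1642$)
$\left(\left(7 - 1\right) + r W{\left(-3,3 \right)}\right) S = \left(\left(7 - 1\right) - 13\right) \left(-1642\right) = \left(6 - 13\right) \left(-1642\right) = \left(-7\right) \left(-1642\right) = 11494$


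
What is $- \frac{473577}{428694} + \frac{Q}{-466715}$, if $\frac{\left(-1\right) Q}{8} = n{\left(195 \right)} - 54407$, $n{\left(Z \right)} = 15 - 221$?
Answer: $- \frac{136107870977}{66692640070} \approx -2.0408$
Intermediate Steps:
$n{\left(Z \right)} = -206$ ($n{\left(Z \right)} = 15 - 221 = -206$)
$Q = 436904$ ($Q = - 8 \left(-206 - 54407\right) = \left(-8\right) \left(-54613\right) = 436904$)
$- \frac{473577}{428694} + \frac{Q}{-466715} = - \frac{473577}{428694} + \frac{436904}{-466715} = \left(-473577\right) \frac{1}{428694} + 436904 \left(- \frac{1}{466715}\right) = - \frac{157859}{142898} - \frac{436904}{466715} = - \frac{136107870977}{66692640070}$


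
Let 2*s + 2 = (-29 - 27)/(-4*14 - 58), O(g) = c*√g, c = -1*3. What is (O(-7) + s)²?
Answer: -202838/3249 + 86*I*√7/19 ≈ -62.431 + 11.976*I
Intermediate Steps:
c = -3
O(g) = -3*√g
s = -43/57 (s = -1 + ((-29 - 27)/(-4*14 - 58))/2 = -1 + (-56/(-56 - 58))/2 = -1 + (-56/(-114))/2 = -1 + (-56*(-1/114))/2 = -1 + (½)*(28/57) = -1 + 14/57 = -43/57 ≈ -0.75439)
(O(-7) + s)² = (-3*I*√7 - 43/57)² = (-43/57 - 3*I*√7)²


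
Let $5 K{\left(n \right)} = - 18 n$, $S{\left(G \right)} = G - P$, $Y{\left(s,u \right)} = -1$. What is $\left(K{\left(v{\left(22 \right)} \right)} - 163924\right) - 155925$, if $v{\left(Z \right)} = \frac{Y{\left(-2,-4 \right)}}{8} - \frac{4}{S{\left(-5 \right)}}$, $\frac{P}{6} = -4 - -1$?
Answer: $- \frac{16632067}{52} \approx -3.1985 \cdot 10^{5}$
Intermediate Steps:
$P = -18$ ($P = 6 \left(-4 - -1\right) = 6 \left(-4 + 1\right) = 6 \left(-3\right) = -18$)
$S{\left(G \right)} = 18 + G$ ($S{\left(G \right)} = G - -18 = G + 18 = 18 + G$)
$v{\left(Z \right)} = - \frac{45}{104}$ ($v{\left(Z \right)} = - \frac{1}{8} - \frac{4}{18 - 5} = \left(-1\right) \frac{1}{8} - \frac{4}{13} = - \frac{1}{8} - \frac{4}{13} = - \frac{45}{104}$)
$K{\left(n \right)} = - \frac{18 n}{5}$ ($K{\left(n \right)} = \frac{\left(-18\right) n}{5} = - \frac{18 n}{5}$)
$\left(K{\left(v{\left(22 \right)} \right)} - 163924\right) - 155925 = \left(\left(- \frac{18}{5}\right) \left(- \frac{45}{104}\right) - 163924\right) - 155925 = \left(\frac{81}{52} - 163924\right) - 155925 = - \frac{8523967}{52} - 155925 = - \frac{16632067}{52}$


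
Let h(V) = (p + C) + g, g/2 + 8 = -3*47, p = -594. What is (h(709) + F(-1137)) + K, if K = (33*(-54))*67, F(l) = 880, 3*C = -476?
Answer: -358694/3 ≈ -1.1956e+5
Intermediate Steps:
C = -476/3 (C = (1/3)*(-476) = -476/3 ≈ -158.67)
g = -298 (g = -16 + 2*(-3*47) = -16 + 2*(-141) = -16 - 282 = -298)
h(V) = -3152/3 (h(V) = (-594 - 476/3) - 298 = -2258/3 - 298 = -3152/3)
K = -119394 (K = -1782*67 = -119394)
(h(709) + F(-1137)) + K = (-3152/3 + 880) - 119394 = -512/3 - 119394 = -358694/3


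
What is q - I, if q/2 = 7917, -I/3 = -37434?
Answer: -96468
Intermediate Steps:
I = 112302 (I = -3*(-37434) = 112302)
q = 15834 (q = 2*7917 = 15834)
q - I = 15834 - 1*112302 = 15834 - 112302 = -96468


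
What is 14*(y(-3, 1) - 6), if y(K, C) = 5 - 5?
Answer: -84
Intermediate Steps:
y(K, C) = 0
14*(y(-3, 1) - 6) = 14*(0 - 6) = 14*(-6) = -84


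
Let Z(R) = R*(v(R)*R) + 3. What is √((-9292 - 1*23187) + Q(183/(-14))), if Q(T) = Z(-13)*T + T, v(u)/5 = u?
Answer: √21767438/14 ≈ 333.25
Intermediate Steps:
v(u) = 5*u
Z(R) = 3 + 5*R³ (Z(R) = R*((5*R)*R) + 3 = R*(5*R²) + 3 = 5*R³ + 3 = 3 + 5*R³)
Q(T) = -10981*T (Q(T) = (3 + 5*(-13)³)*T + T = (3 + 5*(-2197))*T + T = (3 - 10985)*T + T = -10982*T + T = -10981*T)
√((-9292 - 1*23187) + Q(183/(-14))) = √((-9292 - 1*23187) - 2009523/(-14)) = √((-9292 - 23187) - 2009523*(-1)/14) = √(-32479 - 10981*(-183/14)) = √(-32479 + 2009523/14) = √(1554817/14) = √21767438/14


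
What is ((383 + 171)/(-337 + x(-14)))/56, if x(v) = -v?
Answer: -277/9044 ≈ -0.030628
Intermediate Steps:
((383 + 171)/(-337 + x(-14)))/56 = ((383 + 171)/(-337 - 1*(-14)))/56 = (554/(-337 + 14))*(1/56) = (554/(-323))*(1/56) = (554*(-1/323))*(1/56) = -554/323*1/56 = -277/9044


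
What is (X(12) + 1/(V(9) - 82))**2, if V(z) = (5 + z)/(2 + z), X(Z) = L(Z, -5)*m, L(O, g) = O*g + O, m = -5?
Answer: 45415445881/788544 ≈ 57594.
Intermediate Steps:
L(O, g) = O + O*g
X(Z) = 20*Z (X(Z) = (Z*(1 - 5))*(-5) = (Z*(-4))*(-5) = -4*Z*(-5) = 20*Z)
V(z) = (5 + z)/(2 + z)
(X(12) + 1/(V(9) - 82))**2 = (20*12 + 1/((5 + 9)/(2 + 9) - 82))**2 = (240 + 1/(14/11 - 82))**2 = (240 + 1/(-888/11))**2 = (240 - 11/888)**2 = (213109/888)**2 = 45415445881/788544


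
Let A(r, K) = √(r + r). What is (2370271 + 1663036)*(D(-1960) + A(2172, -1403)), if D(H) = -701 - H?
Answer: 5077933513 + 8066614*√1086 ≈ 5.3438e+9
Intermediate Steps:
A(r, K) = √2*√r (A(r, K) = √(2*r) = √2*√r)
(2370271 + 1663036)*(D(-1960) + A(2172, -1403)) = (2370271 + 1663036)*((-701 - 1*(-1960)) + √2*√2172) = 4033307*((-701 + 1960) + √2*(2*√543)) = 4033307*(1259 + 2*√1086) = 5077933513 + 8066614*√1086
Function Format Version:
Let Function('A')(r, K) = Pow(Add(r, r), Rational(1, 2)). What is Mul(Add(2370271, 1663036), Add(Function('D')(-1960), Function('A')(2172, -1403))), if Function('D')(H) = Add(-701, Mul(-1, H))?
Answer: Add(5077933513, Mul(8066614, Pow(1086, Rational(1, 2)))) ≈ 5.3438e+9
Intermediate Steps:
Function('A')(r, K) = Mul(Pow(2, Rational(1, 2)), Pow(r, Rational(1, 2))) (Function('A')(r, K) = Pow(Mul(2, r), Rational(1, 2)) = Mul(Pow(2, Rational(1, 2)), Pow(r, Rational(1, 2))))
Mul(Add(2370271, 1663036), Add(Function('D')(-1960), Function('A')(2172, -1403))) = Mul(Add(2370271, 1663036), Add(Add(-701, Mul(-1, -1960)), Mul(Pow(2, Rational(1, 2)), Pow(2172, Rational(1, 2))))) = Mul(4033307, Add(Add(-701, 1960), Mul(Pow(2, Rational(1, 2)), Mul(2, Pow(543, Rational(1, 2)))))) = Mul(4033307, Add(1259, Mul(2, Pow(1086, Rational(1, 2))))) = Add(5077933513, Mul(8066614, Pow(1086, Rational(1, 2))))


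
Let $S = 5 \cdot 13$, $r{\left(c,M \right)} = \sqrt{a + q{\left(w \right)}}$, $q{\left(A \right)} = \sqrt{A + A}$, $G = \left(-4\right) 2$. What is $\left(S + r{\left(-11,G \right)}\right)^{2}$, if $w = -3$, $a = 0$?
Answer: $\left(65 + \sqrt[4]{6} \sqrt{i}\right)^{2} \approx 4368.9 + 146.32 i$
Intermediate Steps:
$G = -8$
$q{\left(A \right)} = \sqrt{2} \sqrt{A}$ ($q{\left(A \right)} = \sqrt{2 A} = \sqrt{2} \sqrt{A}$)
$r{\left(c,M \right)} = \sqrt[4]{6} \sqrt{i}$ ($r{\left(c,M \right)} = \sqrt{0 + \sqrt{2} \sqrt{-3}} = \sqrt{0 + \sqrt{2} i \sqrt{3}} = \sqrt{0 + i \sqrt{6}} = \sqrt{i \sqrt{6}} = \sqrt[4]{6} \sqrt{i}$)
$S = 65$
$\left(S + r{\left(-11,G \right)}\right)^{2} = \left(65 + \sqrt[4]{6} \sqrt{i}\right)^{2}$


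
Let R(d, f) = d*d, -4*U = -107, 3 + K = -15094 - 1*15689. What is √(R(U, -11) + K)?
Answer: I*√481127/4 ≈ 173.41*I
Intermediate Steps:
K = -30786 (K = -3 + (-15094 - 1*15689) = -3 + (-15094 - 15689) = -3 - 30783 = -30786)
U = 107/4 (U = -¼*(-107) = 107/4 ≈ 26.750)
R(d, f) = d²
√(R(U, -11) + K) = √((107/4)² - 30786) = √(11449/16 - 30786) = √(-481127/16) = I*√481127/4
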